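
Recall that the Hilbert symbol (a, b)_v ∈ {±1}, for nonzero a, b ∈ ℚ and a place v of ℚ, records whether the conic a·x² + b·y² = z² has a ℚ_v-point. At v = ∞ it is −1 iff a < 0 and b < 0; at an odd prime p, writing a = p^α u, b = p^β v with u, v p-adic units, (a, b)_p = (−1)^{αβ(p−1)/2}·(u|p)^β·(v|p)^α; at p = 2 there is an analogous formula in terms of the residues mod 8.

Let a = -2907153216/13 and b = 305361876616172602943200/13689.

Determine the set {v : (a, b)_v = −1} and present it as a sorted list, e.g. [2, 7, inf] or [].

[2, 31]

Mod squares: a ≡ -181753, b ≡ 12958. Check v ∈ {∞, 2, 3, 5, 11, 13, 19, 23, 31, 41}.
v=11: a=11^1·(≡2), b=11^1·(≡3) mod 11; (2|11)=-1, (3|11)=+1; (−1)^{1·1·5}·(-1)^1·(+1)^1 = +1.
v=13: a=13^-1·(≡7), b=13^-2·(≡1) mod 13; (7|13)=-1, (1|13)=+1; (−1)^{-1·-2·6}·(-1)^-2·(+1)^-1 = +1.
v=23: a=23^0·(≡9), b=23^4·(≡2) mod 23; (9|23)=+1, (2|23)=+1; (−1)^{0·4·11}·(+1)^4·(+1)^0 = +1.
v=∞: -181753 < 0 and 12958 > 0  ⇒  (a,b)_∞ = +1.
v=5: a=5^0·(≡3), b=5^2·(≡2) mod 5; (3|5)=-1, (2|5)=-1; (−1)^{0·2·2}·(-1)^2·(-1)^0 = +1.
v=31: a=31^1·(≡30), b=31^3·(≡24) mod 31; (30|31)=-1, (24|31)=-1; (−1)^{1·3·15}·(-1)^3·(-1)^1 = -1.
v=19: a=19^2·(≡16), b=19^5·(≡11) mod 19; (16|19)=+1, (11|19)=+1; (−1)^{2·5·9}·(+1)^5·(+1)^2 = +1.
v=41: a=41^1·(≡16), b=41^2·(≡10) mod 41; (16|41)=+1, (10|41)=+1; (−1)^{1·2·20}·(+1)^2·(+1)^1 = +1.
v=2: v_2(a)=6, v_2(b)=5; units ≡ 7, 7 (mod 8); ε·ε+αω+βω = 1·1+6·0+5·0 ≡ 1  ⇒  (a,b)_2 = -1.
v=3: a=3^2·(≡2), b=3^-4·(≡1) mod 3; (2|3)=-1, (1|3)=+1; (−1)^{2·-4·1}·(-1)^-4·(+1)^2 = +1.
Ram(-181753, 12958) = {2, 31}; no ℚ_2-point on the conic.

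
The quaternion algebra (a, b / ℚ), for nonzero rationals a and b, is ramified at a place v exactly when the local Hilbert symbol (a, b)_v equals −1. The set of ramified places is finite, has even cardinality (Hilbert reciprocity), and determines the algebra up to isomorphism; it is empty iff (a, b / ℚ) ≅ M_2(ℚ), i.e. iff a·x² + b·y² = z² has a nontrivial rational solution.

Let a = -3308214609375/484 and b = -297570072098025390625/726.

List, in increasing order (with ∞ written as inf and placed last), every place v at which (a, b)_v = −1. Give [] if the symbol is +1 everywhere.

Mod squares: a ≡ -15, b ≡ -6630. Check v ∈ {∞, 2, 3, 5, 11, 13, 17}.
v=17: a=17^4·(≡8), b=17^7·(≡4) mod 17; (8|17)=+1, (4|17)=+1; (−1)^{4·7·8}·(+1)^7·(+1)^4 = +1.
v=5: a=5^7·(≡2), b=5^9·(≡1) mod 5; (2|5)=-1, (1|5)=+1; (−1)^{7·9·2}·(-1)^9·(+1)^7 = -1.
v=3: a=3^1·(≡1), b=3^-1·(≡1) mod 3; (1|3)=+1, (1|3)=+1; (−1)^{1·-1·1}·(+1)^-1·(+1)^1 = -1.
v=11: a=11^-2·(≡7), b=11^-2·(≡1) mod 11; (7|11)=-1, (1|11)=+1; (−1)^{-2·-2·5}·(-1)^-2·(+1)^-2 = +1.
v=2: v_2(a)=-2, v_2(b)=-1; units ≡ 1, 5 (mod 8); ε·ε+αω+βω = 0·0+-2·1+-1·0 ≡ 0  ⇒  (a,b)_2 = +1.
v=∞: -15 < 0 and -6630 < 0  ⇒  (a,b)_∞ = -1.
v=13: a=13^2·(≡6), b=13^5·(≡10) mod 13; (6|13)=-1, (10|13)=+1; (−1)^{2·5·6}·(-1)^5·(+1)^2 = -1.
|Ram(-15, -6630)| = 4, even; anisotropic at {3, 5, 13, ∞}.

[3, 5, 13, inf]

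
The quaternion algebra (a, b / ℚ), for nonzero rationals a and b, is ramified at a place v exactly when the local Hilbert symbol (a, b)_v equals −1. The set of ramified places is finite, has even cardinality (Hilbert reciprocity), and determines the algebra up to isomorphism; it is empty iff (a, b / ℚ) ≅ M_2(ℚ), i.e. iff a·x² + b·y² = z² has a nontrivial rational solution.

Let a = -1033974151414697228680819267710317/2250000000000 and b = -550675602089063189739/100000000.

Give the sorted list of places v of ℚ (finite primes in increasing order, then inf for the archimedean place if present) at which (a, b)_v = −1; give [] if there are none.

[13, inf]

(a, b) ≡ (-113477, -899) mod (ℚ^×)²; places V = {2, 3, 5, 7, 11, 13, 19, 29, 31, 37, 43, ∞}.
(a,b)_2: α=-10, β=-8; u≡3, v≡5 (mod 8); ε(u)ε(v)=1·0, αω(v)=-10·1, βω(u)=-8·1; sum ≡ 0  ⇒  +1.
(a,b)_13: α=3, u≡7; β=2, v≡11 (mod 13); (7|13)=-1, (11|13)=-1; sign (−1)^0·-1^2·-1^3 = -1.
(a,b)_31: α=2, u≡20; β=1, v≡7 (mod 31); (20|31)=+1, (7|31)=+1; sign (−1)^0·+1^1·+1^2 = +1.
(a,b)_43: α=3, u≡18; β=2, v≡36 (mod 43); (18|43)=-1, (36|43)=+1; sign (−1)^0·-1^2·+1^3 = +1.
(a,b)_11: α=6, u≡7; β=4, v≡1 (mod 11); (7|11)=-1, (1|11)=+1; sign (−1)^0·-1^4·+1^6 = +1.
(a,b)_29: α=5, u≡12; β=3, v≡21 (mod 29); (12|29)=-1, (21|29)=-1; sign (−1)^0·-1^3·-1^5 = +1.
(a,b)_19: α=2, u≡3; β=2, v≡3 (mod 19); (3|19)=-1, (3|19)=-1; sign (−1)^0·-1^2·-1^2 = +1.
(a,b)_37: α=2, u≡13; β=0, v≡12 (mod 37); (13|37)=-1, (12|37)=+1; sign (−1)^0·-1^0·+1^2 = +1.
(a,b)_3: α=-2, u≡1; β=2, v≡1 (mod 3); (1|3)=+1, (1|3)=+1; sign (−1)^0·+1^2·+1^-2 = +1.
(a,b)_5: α=-12, u≡3; β=-8, v≡1 (mod 5); (3|5)=-1, (1|5)=+1; sign (−1)^0·-1^-8·+1^-12 = +1.
(a,b)_7: α=3, u≡1; β=2, v≡1 (mod 7); (1|7)=+1, (1|7)=+1; sign (−1)^0·+1^2·+1^3 = +1.
(a,b)_∞: sgn(-113477)=−, sgn(-899)=−, so -1.
|Ram(-113477, -899)| = 2, even; anisotropic at {13, ∞}.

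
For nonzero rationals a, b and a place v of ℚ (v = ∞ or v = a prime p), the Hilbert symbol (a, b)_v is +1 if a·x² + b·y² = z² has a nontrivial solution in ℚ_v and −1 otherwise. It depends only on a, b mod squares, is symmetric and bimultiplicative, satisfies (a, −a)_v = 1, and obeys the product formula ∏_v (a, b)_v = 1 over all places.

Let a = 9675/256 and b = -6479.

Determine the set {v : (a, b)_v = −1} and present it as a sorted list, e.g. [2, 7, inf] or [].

[11, 31]

(a, b) ≡ (43, -6479) mod (ℚ^×)²; places V = {2, 3, 5, 11, 19, 31, 43, ∞}.
(a,b)_∞: sgn(43)=+, sgn(-6479)=−, so +1.
(a,b)_19: α=0, u≡11; β=1, v≡1 (mod 19); (11|19)=+1, (1|19)=+1; sign (−1)^0·+1^1·+1^0 = +1.
(a,b)_3: α=2, u≡1; β=0, v≡1 (mod 3); (1|3)=+1, (1|3)=+1; sign (−1)^0·+1^0·+1^2 = +1.
(a,b)_11: α=0, u≡2; β=1, v≡5 (mod 11); (2|11)=-1, (5|11)=+1; sign (−1)^0·-1^1·+1^0 = -1.
(a,b)_31: α=0, u≡12; β=1, v≡8 (mod 31); (12|31)=-1, (8|31)=+1; sign (−1)^0·-1^1·+1^0 = -1.
(a,b)_43: α=1, u≡38; β=0, v≡14 (mod 43); (38|43)=+1, (14|43)=+1; sign (−1)^0·+1^0·+1^1 = +1.
(a,b)_2: α=-8, β=0; u≡3, v≡1 (mod 8); ε(u)ε(v)=1·0, αω(v)=-8·0, βω(u)=0·1; sum ≡ 0  ⇒  +1.
(a,b)_5: α=2, u≡2; β=0, v≡1 (mod 5); (2|5)=-1, (1|5)=+1; sign (−1)^0·-1^0·+1^2 = +1.
Ram(43, -6479) = {11, 31}; no ℚ_11-point on the conic.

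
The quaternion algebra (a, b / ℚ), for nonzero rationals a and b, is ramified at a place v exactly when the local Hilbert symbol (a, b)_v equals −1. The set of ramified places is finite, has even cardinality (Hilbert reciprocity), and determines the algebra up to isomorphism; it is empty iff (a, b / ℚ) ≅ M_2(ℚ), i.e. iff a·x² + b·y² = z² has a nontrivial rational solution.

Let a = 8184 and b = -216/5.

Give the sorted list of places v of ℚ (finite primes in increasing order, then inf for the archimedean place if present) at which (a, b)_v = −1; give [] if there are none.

[]

Mod squares: a ≡ 2046, b ≡ -30. Check v ∈ {∞, 2, 3, 5, 11, 31}.
v=2: v_2(a)=3, v_2(b)=3; units ≡ 7, 1 (mod 8); ε·ε+αω+βω = 1·0+3·0+3·0 ≡ 0  ⇒  (a,b)_2 = +1.
v=11: a=11^1·(≡7), b=11^0·(≡3) mod 11; (7|11)=-1, (3|11)=+1; (−1)^{1·0·5}·(-1)^0·(+1)^1 = +1.
v=31: a=31^1·(≡16), b=31^0·(≡25) mod 31; (16|31)=+1, (25|31)=+1; (−1)^{1·0·15}·(+1)^0·(+1)^1 = +1.
v=3: a=3^1·(≡1), b=3^3·(≡2) mod 3; (1|3)=+1, (2|3)=-1; (−1)^{1·3·1}·(+1)^3·(-1)^1 = +1.
v=5: a=5^0·(≡4), b=5^-1·(≡4) mod 5; (4|5)=+1, (4|5)=+1; (−1)^{0·-1·2}·(+1)^-1·(+1)^0 = +1.
v=∞: 2046 > 0 and -30 < 0  ⇒  (a,b)_∞ = +1.
Ram(a, b) = ∅: the form 2046·x² + -30·y² − z² is isotropic over every ℚ_v, so by Hasse–Minkowski it is isotropic over ℚ.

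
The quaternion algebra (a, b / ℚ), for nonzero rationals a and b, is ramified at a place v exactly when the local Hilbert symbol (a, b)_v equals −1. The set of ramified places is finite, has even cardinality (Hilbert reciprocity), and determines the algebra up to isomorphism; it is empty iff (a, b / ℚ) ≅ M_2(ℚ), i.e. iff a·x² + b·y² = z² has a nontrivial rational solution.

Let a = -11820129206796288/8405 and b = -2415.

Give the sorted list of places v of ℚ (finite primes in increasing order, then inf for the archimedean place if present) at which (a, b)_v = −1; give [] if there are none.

Mod squares: a ≡ -1610, b ≡ -2415. Check v ∈ {∞, 2, 3, 5, 7, 23, 41}.
v=41: a=41^-2·(≡28), b=41^0·(≡4) mod 41; (28|41)=-1, (4|41)=+1; (−1)^{-2·0·20}·(-1)^0·(+1)^-2 = +1.
v=5: a=5^-1·(≡2), b=5^1·(≡2) mod 5; (2|5)=-1, (2|5)=-1; (−1)^{-1·1·2}·(-1)^1·(-1)^-1 = +1.
v=7: a=7^7·(≡4), b=7^1·(≡5) mod 7; (4|7)=+1, (5|7)=-1; (−1)^{7·1·3}·(+1)^1·(-1)^7 = +1.
v=3: a=3^2·(≡1), b=3^1·(≡2) mod 3; (1|3)=+1, (2|3)=-1; (−1)^{2·1·1}·(+1)^1·(-1)^2 = +1.
v=∞: -1610 < 0 and -2415 < 0  ⇒  (a,b)_∞ = -1.
v=2: v_2(a)=17, v_2(b)=0; units ≡ 3, 1 (mod 8); ε·ε+αω+βω = 1·0+17·0+0·1 ≡ 0  ⇒  (a,b)_2 = +1.
v=23: a=23^3·(≡11), b=23^1·(≡10) mod 23; (11|23)=-1, (10|23)=-1; (−1)^{3·1·11}·(-1)^1·(-1)^3 = -1.
|Ram(-1610, -2415)| = 2, even; anisotropic at {23, ∞}.

[23, inf]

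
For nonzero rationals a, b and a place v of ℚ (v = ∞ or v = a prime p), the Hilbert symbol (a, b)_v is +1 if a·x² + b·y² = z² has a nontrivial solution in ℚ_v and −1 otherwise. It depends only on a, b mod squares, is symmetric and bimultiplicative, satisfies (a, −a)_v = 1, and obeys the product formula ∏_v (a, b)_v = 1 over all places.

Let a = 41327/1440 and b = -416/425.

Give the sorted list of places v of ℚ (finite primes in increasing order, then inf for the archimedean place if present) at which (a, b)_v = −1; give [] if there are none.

[2, 5]

(a, b) ≡ (1430, -442) mod (ℚ^×)²; places V = {2, 3, 5, 11, 13, 17, ∞}.
(a,b)_∞: sgn(1430)=+, sgn(-442)=−, so +1.
(a,b)_17: α=2, u≡2; β=-1, v≡16 (mod 17); (2|17)=+1, (16|17)=+1; sign (−1)^0·+1^-1·+1^2 = +1.
(a,b)_2: α=-5, β=5; u≡3, v≡3 (mod 8); ε(u)ε(v)=1·1, αω(v)=-5·1, βω(u)=5·1; sum ≡ 1  ⇒  -1.
(a,b)_11: α=1, u≡5; β=0, v≡5 (mod 11); (5|11)=+1, (5|11)=+1; sign (−1)^0·+1^0·+1^1 = +1.
(a,b)_13: α=1, u≡2; β=1, v≡8 (mod 13); (2|13)=-1, (8|13)=-1; sign (−1)^0·-1^1·-1^1 = +1.
(a,b)_5: α=-1, u≡4; β=-2, v≡2 (mod 5); (4|5)=+1, (2|5)=-1; sign (−1)^0·+1^-2·-1^-1 = -1.
(a,b)_3: α=-2, u≡2; β=0, v≡2 (mod 3); (2|3)=-1, (2|3)=-1; sign (−1)^0·-1^0·-1^-2 = +1.
|Ram(1430, -442)| = 2, even; anisotropic at {2, 5}.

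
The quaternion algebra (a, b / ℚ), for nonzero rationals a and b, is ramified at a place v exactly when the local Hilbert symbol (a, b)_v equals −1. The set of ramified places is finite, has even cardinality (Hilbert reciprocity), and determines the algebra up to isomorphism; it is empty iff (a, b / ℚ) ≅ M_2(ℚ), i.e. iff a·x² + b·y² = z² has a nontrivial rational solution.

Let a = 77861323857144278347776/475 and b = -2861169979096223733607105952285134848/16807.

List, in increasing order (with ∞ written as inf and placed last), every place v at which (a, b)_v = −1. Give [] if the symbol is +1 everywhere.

[11, 37, 41, 43]

Mod squares: a ≡ 1239389, b ≡ -3621079. Check v ∈ {∞, 2, 3, 5, 7, 11, 19, 31, 37, 41, 43}.
v=5: a=5^-2·(≡4), b=5^0·(≡1) mod 5; (4|5)=+1, (1|5)=+1; (−1)^{-2·0·2}·(+1)^0·(+1)^-2 = +1.
v=11: a=11^4·(≡6), b=11^7·(≡7) mod 11; (6|11)=-1, (7|11)=-1; (−1)^{4·7·5}·(-1)^7·(-1)^4 = -1.
v=19: a=19^-1·(≡16), b=19^0·(≡9) mod 19; (16|19)=+1, (9|19)=+1; (−1)^{-1·0·9}·(+1)^0·(+1)^-1 = +1.
v=43: a=43^1·(≡40), b=43^2·(≡28) mod 43; (40|43)=+1, (28|43)=-1; (−1)^{1·2·21}·(+1)^2·(-1)^1 = -1.
v=3: a=3^2·(≡2), b=3^4·(≡2) mod 3; (2|3)=-1, (2|3)=-1; (−1)^{2·4·1}·(-1)^4·(-1)^2 = +1.
v=∞: 1239389 > 0 and -3621079 < 0  ⇒  (a,b)_∞ = +1.
v=37: a=37^3·(≡25), b=37^5·(≡5) mod 37; (25|37)=+1, (5|37)=-1; (−1)^{3·5·18}·(+1)^5·(-1)^3 = -1.
v=7: a=7^0·(≡2), b=7^-5·(≡6) mod 7; (2|7)=+1, (6|7)=-1; (−1)^{0·-5·3}·(+1)^-5·(-1)^0 = +1.
v=2: v_2(a)=12, v_2(b)=12; units ≡ 5, 1 (mod 8); ε·ε+αω+βω = 0·0+12·0+12·1 ≡ 0  ⇒  (a,b)_2 = +1.
v=31: a=31^2·(≡2), b=31^3·(≡15) mod 31; (2|31)=+1, (15|31)=-1; (−1)^{2·3·15}·(+1)^3·(-1)^2 = +1.
v=41: a=41^3·(≡7), b=41^5·(≡20) mod 41; (7|41)=-1, (20|41)=+1; (−1)^{3·5·20}·(-1)^5·(+1)^3 = -1.
|Ram(1239389, -3621079)| = 4, even; anisotropic at {11, 37, 41, 43}.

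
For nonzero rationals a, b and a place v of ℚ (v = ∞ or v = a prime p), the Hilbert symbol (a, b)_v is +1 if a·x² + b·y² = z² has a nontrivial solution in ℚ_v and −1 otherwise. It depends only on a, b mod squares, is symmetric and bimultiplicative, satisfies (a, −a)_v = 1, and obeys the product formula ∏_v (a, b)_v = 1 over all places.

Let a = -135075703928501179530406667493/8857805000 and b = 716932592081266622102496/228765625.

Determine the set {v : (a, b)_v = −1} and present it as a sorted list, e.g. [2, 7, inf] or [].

Mod squares: a ≡ -557824106, b ≡ 15134. Check v ∈ {∞, 2, 3, 5, 7, 11, 13, 19, 23, 29, 31, 41, 47}.
v=2: v_2(a)=-3, v_2(b)=5; units ≡ 3, 7 (mod 8); ε·ε+αω+βω = 1·1+-3·0+5·1 ≡ 0  ⇒  (a,b)_2 = +1.
v=47: a=47^1·(≡10), b=47^1·(≡29) mod 47; (10|47)=-1, (29|47)=-1; (−1)^{1·1·23}·(-1)^1·(-1)^1 = -1.
v=11: a=11^-6·(≡8), b=11^-4·(≡3) mod 11; (8|11)=-1, (3|11)=+1; (−1)^{-6·-4·5}·(-1)^-4·(+1)^-6 = +1.
v=31: a=31^3·(≡29), b=31^2·(≡22) mod 31; (29|31)=-1, (22|31)=-1; (−1)^{3·2·15}·(-1)^2·(-1)^3 = -1.
v=29: a=29^3·(≡24), b=29^2·(≡20) mod 29; (24|29)=+1, (20|29)=+1; (−1)^{3·2·14}·(+1)^2·(+1)^3 = +1.
v=13: a=13^2·(≡6), b=13^2·(≡11) mod 13; (6|13)=-1, (11|13)=-1; (−1)^{2·2·6}·(-1)^2·(-1)^2 = +1.
v=3: a=3^16·(≡1), b=3^6·(≡2) mod 3; (1|3)=+1, (2|3)=-1; (−1)^{16·6·1}·(+1)^6·(-1)^16 = +1.
v=5: a=5^-4·(≡4), b=5^-6·(≡1) mod 5; (4|5)=+1, (1|5)=+1; (−1)^{-4·-6·2}·(+1)^-6·(+1)^-4 = +1.
v=19: a=19^0·(≡10), b=19^2·(≡3) mod 19; (10|19)=-1, (3|19)=-1; (−1)^{0·2·9}·(-1)^2·(-1)^0 = +1.
v=41: a=41^3·(≡15), b=41^2·(≡40) mod 41; (15|41)=-1, (40|41)=+1; (−1)^{3·2·20}·(-1)^2·(+1)^3 = +1.
v=7: a=7^3·(≡1), b=7^3·(≡3) mod 7; (1|7)=+1, (3|7)=-1; (−1)^{3·3·3}·(+1)^3·(-1)^3 = +1.
v=∞: -557824106 < 0 and 15134 > 0  ⇒  (a,b)_∞ = +1.
v=23: a=23^1·(≡1), b=23^1·(≡11) mod 23; (1|23)=+1, (11|23)=-1; (−1)^{1·1·11}·(+1)^1·(-1)^1 = +1.
(-557824106, 15134 / ℚ) ramifies at {31, 47}: a division algebra.

[31, 47]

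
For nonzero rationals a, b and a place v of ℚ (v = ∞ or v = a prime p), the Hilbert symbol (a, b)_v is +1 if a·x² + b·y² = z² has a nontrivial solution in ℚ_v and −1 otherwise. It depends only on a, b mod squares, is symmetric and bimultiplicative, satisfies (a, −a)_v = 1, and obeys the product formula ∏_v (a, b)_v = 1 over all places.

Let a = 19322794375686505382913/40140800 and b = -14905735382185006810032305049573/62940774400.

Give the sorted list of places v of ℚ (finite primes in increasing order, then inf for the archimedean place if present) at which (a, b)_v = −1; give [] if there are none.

[2, 13, 29, 37]

Mod squares: a ≡ 754, b ≡ -9945637. Check v ∈ {∞, 2, 3, 5, 7, 13, 19, 23, 29, 31, 37}.
v=37: a=37^2·(≡20), b=37^3·(≡12) mod 37; (20|37)=-1, (12|37)=+1; (−1)^{2·3·18}·(-1)^3·(+1)^2 = -1.
v=13: a=13^1·(≡8), b=13^1·(≡10) mod 13; (8|13)=-1, (10|13)=+1; (−1)^{1·1·6}·(-1)^1·(+1)^1 = -1.
v=31: a=31^2·(≡1), b=31^3·(≡11) mod 31; (1|31)=+1, (11|31)=-1; (−1)^{2·3·15}·(+1)^3·(-1)^2 = +1.
v=∞: 754 > 0 and -9945637 < 0  ⇒  (a,b)_∞ = +1.
v=19: a=19^2·(≡15), b=19^4·(≡18) mod 19; (15|19)=-1, (18|19)=-1; (−1)^{2·4·9}·(-1)^4·(-1)^2 = +1.
v=2: v_2(a)=-15, v_2(b)=-20; units ≡ 1, 3 (mod 8); ε·ε+αω+βω = 0·1+-15·1+-20·0 ≡ 1  ⇒  (a,b)_2 = -1.
v=23: a=23^6·(≡9), b=23^7·(≡8) mod 23; (9|23)=+1, (8|23)=+1; (−1)^{6·7·11}·(+1)^7·(+1)^6 = +1.
v=29: a=29^1·(≡15), b=29^1·(≡13) mod 29; (15|29)=-1, (13|29)=+1; (−1)^{1·1·14}·(-1)^1·(+1)^1 = -1.
v=5: a=5^-2·(≡4), b=5^-2·(≡2) mod 5; (4|5)=+1, (2|5)=-1; (−1)^{-2·-2·2}·(+1)^-2·(-1)^-2 = +1.
v=7: a=7^-2·(≡6), b=7^-4·(≡6) mod 7; (6|7)=-1, (6|7)=-1; (−1)^{-2·-4·3}·(-1)^-4·(-1)^-2 = +1.
v=3: a=3^6·(≡1), b=3^10·(≡2) mod 3; (1|3)=+1, (2|3)=-1; (−1)^{6·10·1}·(+1)^10·(-1)^6 = +1.
Ram(754, -9945637) = {2, 13, 29, 37}; no ℚ_2-point on the conic.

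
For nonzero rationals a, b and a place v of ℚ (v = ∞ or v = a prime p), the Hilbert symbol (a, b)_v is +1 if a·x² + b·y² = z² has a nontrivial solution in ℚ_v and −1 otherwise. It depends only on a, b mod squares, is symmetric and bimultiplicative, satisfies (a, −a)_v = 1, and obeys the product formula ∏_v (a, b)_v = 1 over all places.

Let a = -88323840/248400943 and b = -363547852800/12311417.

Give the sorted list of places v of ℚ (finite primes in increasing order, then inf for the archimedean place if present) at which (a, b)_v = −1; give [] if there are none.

Mod squares: a ≡ -268345, b ≡ -561. Check v ∈ {∞, 2, 3, 5, 7, 11, 17, 23, 37, 41}.
v=3: a=3^2·(≡2), b=3^1·(≡2) mod 3; (2|3)=-1, (2|3)=-1; (−1)^{2·1·1}·(-1)^1·(-1)^2 = -1.
v=2: v_2(a)=8, v_2(b)=18; units ≡ 7, 7 (mod 8); ε·ε+αω+βω = 1·1+8·0+18·0 ≡ 1  ⇒  (a,b)_2 = -1.
v=23: a=23^-2·(≡22), b=23^-2·(≡20) mod 23; (22|23)=-1, (20|23)=-1; (−1)^{-2·-2·11}·(-1)^-2·(-1)^-2 = +1.
v=17: a=17^1·(≡1), b=17^-1·(≡4) mod 17; (1|17)=+1, (4|17)=+1; (−1)^{1·-1·8}·(+1)^-1·(+1)^1 = +1.
v=7: a=7^-3·(≡2), b=7^0·(≡6) mod 7; (2|7)=+1, (6|7)=-1; (−1)^{-3·0·3}·(+1)^0·(-1)^-3 = -1.
v=37: a=37^-2·(≡30), b=37^-2·(≡14) mod 37; (30|37)=+1, (14|37)=-1; (−1)^{-2·-2·18}·(+1)^-2·(-1)^-2 = +1.
v=41: a=41^1·(≡30), b=41^2·(≡35) mod 41; (30|41)=-1, (35|41)=-1; (−1)^{1·2·20}·(-1)^2·(-1)^1 = -1.
v=11: a=11^1·(≡1), b=11^1·(≡4) mod 11; (1|11)=+1, (4|11)=+1; (−1)^{1·1·5}·(+1)^1·(+1)^1 = -1.
v=5: a=5^1·(≡4), b=5^2·(≡4) mod 5; (4|5)=+1, (4|5)=+1; (−1)^{1·2·2}·(+1)^2·(+1)^1 = +1.
v=∞: -268345 < 0 and -561 < 0  ⇒  (a,b)_∞ = -1.
(-268345, -561 / ℚ) ramifies at {2, 3, 7, 11, 41, ∞}: a division algebra.

[2, 3, 7, 11, 41, inf]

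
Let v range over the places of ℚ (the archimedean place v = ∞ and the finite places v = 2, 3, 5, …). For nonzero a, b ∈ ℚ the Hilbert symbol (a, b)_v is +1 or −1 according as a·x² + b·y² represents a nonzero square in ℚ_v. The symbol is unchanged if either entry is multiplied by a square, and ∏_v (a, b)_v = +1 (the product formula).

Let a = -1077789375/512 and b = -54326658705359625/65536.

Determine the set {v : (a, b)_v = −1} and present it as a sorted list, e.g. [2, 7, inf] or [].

[17, inf]

(a, b) ≡ (-1326, -65) mod (ℚ^×)²; places V = {2, 3, 5, 13, 17, 19, ∞}.
(a,b)_5: α=4, u≡1; β=3, v≡3 (mod 5); (1|5)=+1, (3|5)=-1; sign (−1)^0·+1^3·-1^4 = +1.
(a,b)_19: α=0, u≡11; β=2, v≡4 (mod 19); (11|19)=+1, (4|19)=+1; sign (−1)^0·+1^2·+1^0 = +1.
(a,b)_∞: sgn(-1326)=−, sgn(-65)=−, so -1.
(a,b)_17: α=3, u≡5; β=4, v≡11 (mod 17); (5|17)=-1, (11|17)=-1; sign (−1)^0·-1^4·-1^3 = -1.
(a,b)_2: α=-9, β=-16; u≡1, v≡7 (mod 8); ε(u)ε(v)=0·1, αω(v)=-9·0, βω(u)=-16·0; sum ≡ 0  ⇒  +1.
(a,b)_13: α=1, u≡8; β=3, v≡11 (mod 13); (8|13)=-1, (11|13)=-1; sign (−1)^0·-1^3·-1^1 = +1.
(a,b)_3: α=3, u≡2; β=8, v≡1 (mod 3); (2|3)=-1, (1|3)=+1; sign (−1)^0·-1^8·+1^3 = +1.
(-1326, -65 / ℚ) ramifies at {17, ∞}: a division algebra.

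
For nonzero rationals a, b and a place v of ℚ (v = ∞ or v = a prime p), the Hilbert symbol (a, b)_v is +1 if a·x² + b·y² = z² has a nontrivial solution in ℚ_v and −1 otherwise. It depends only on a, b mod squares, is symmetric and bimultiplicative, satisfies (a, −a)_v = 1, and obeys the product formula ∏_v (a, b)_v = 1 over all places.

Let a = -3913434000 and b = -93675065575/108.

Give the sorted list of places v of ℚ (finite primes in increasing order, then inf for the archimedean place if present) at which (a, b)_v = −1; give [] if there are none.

Mod squares: a ≡ -2465, b ≡ -134589. Check v ∈ {∞, 2, 3, 5, 7, 13, 17, 29}.
v=∞: -2465 < 0 and -134589 < 0  ⇒  (a,b)_∞ = -1.
v=13: a=13^0·(≡5), b=13^1·(≡7) mod 13; (5|13)=-1, (7|13)=-1; (−1)^{0·1·6}·(-1)^1·(-1)^0 = -1.
v=3: a=3^4·(≡1), b=3^-3·(≡2) mod 3; (1|3)=+1, (2|3)=-1; (−1)^{4·-3·1}·(+1)^-3·(-1)^4 = +1.
v=17: a=17^1·(≡15), b=17^5·(≡6) mod 17; (15|17)=+1, (6|17)=-1; (−1)^{1·5·8}·(+1)^5·(-1)^1 = -1.
v=2: v_2(a)=4, v_2(b)=-2; units ≡ 7, 3 (mod 8); ε·ε+αω+βω = 1·1+4·1+-2·0 ≡ 1  ⇒  (a,b)_2 = -1.
v=7: a=7^2·(≡3), b=7^1·(≡2) mod 7; (3|7)=-1, (2|7)=+1; (−1)^{2·1·3}·(-1)^1·(+1)^2 = -1.
v=29: a=29^1·(≡19), b=29^1·(≡24) mod 29; (19|29)=-1, (24|29)=+1; (−1)^{1·1·14}·(-1)^1·(+1)^1 = -1.
v=5: a=5^3·(≡3), b=5^2·(≡4) mod 5; (3|5)=-1, (4|5)=+1; (−1)^{3·2·2}·(-1)^2·(+1)^3 = +1.
Ram(-2465, -134589) = {2, 7, 13, 17, 29, ∞}; no ℚ_2-point on the conic.

[2, 7, 13, 17, 29, inf]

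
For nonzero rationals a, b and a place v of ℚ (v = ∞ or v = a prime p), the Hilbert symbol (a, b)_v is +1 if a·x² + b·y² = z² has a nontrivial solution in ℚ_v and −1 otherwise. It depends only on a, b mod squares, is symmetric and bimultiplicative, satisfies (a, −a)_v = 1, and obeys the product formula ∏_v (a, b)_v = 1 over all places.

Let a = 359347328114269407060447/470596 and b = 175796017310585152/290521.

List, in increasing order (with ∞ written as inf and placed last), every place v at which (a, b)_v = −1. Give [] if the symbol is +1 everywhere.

[13, 19, 31, 37]

(a, b) ≡ (188967103, 13) mod (ℚ^×)²; places V = {2, 3, 7, 11, 13, 19, 23, 29, 31, 37, ∞}.
(a,b)_23: α=3, u≡12; β=2, v≡16 (mod 23); (12|23)=+1, (16|23)=+1; sign (−1)^0·+1^2·+1^3 = +1.
(a,b)_11: α=0, u≡7; β=-2, v≡10 (mod 11); (7|11)=-1, (10|11)=-1; sign (−1)^0·-1^-2·-1^0 = +1.
(a,b)_∞: sgn(188967103)=+, sgn(13)=+, so +1.
(a,b)_29: α=3, u≡11; β=2, v≡23 (mod 29); (11|29)=-1, (23|29)=+1; sign (−1)^0·-1^2·+1^3 = +1.
(a,b)_31: α=3, u≡14; β=2, v≡17 (mod 31); (14|31)=+1, (17|31)=-1; sign (−1)^0·+1^2·-1^3 = -1.
(a,b)_13: α=1, u≡5; β=1, v≡12 (mod 13); (5|13)=-1, (12|13)=+1; sign (−1)^0·-1^1·+1^1 = -1.
(a,b)_2: α=-2, β=6; u≡7, v≡5 (mod 8); ε(u)ε(v)=1·0, αω(v)=-2·1, βω(u)=6·0; sum ≡ 0  ⇒  +1.
(a,b)_3: α=2, u≡1; β=0, v≡1 (mod 3); (1|3)=+1, (1|3)=+1; sign (−1)^0·+1^0·+1^2 = +1.
(a,b)_37: α=3, u≡2; β=2, v≡20 (mod 37); (2|37)=-1, (20|37)=-1; sign (−1)^0·-1^2·-1^3 = -1.
(a,b)_19: α=3, u≡6; β=2, v≡3 (mod 19); (6|19)=+1, (3|19)=-1; sign (−1)^0·+1^2·-1^3 = -1.
(a,b)_7: α=-6, u≡3; β=-4, v≡6 (mod 7); (3|7)=-1, (6|7)=-1; sign (−1)^0·-1^-4·-1^-6 = +1.
Ram(188967103, 13) = {13, 19, 31, 37}; no ℚ_13-point on the conic.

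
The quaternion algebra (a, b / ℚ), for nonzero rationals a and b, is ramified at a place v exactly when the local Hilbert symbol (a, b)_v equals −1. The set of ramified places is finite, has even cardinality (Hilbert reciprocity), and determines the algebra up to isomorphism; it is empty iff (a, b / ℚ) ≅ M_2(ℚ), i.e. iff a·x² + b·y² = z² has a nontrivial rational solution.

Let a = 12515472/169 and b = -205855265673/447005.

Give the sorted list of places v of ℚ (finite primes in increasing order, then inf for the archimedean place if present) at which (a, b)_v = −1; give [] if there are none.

Mod squares: a ≡ 1073, b ≡ -5365. Check v ∈ {∞, 2, 3, 5, 13, 19, 23, 29, 37}.
v=29: a=29^1·(≡2), b=29^1·(≡11) mod 29; (2|29)=-1, (11|29)=-1; (−1)^{1·1·14}·(-1)^1·(-1)^1 = +1.
v=13: a=13^-2·(≡8), b=13^-2·(≡10) mod 13; (8|13)=-1, (10|13)=+1; (−1)^{-2·-2·6}·(-1)^-2·(+1)^-2 = +1.
v=∞: 1073 > 0 and -5365 < 0  ⇒  (a,b)_∞ = +1.
v=5: a=5^0·(≡3), b=5^-1·(≡2) mod 5; (3|5)=-1, (2|5)=-1; (−1)^{0·-1·2}·(-1)^-1·(-1)^0 = -1.
v=2: v_2(a)=4, v_2(b)=0; units ≡ 1, 3 (mod 8); ε·ε+αω+βω = 0·1+4·1+0·0 ≡ 0  ⇒  (a,b)_2 = +1.
v=19: a=19^0·(≡9), b=19^2·(≡10) mod 19; (9|19)=+1, (10|19)=-1; (−1)^{0·2·9}·(+1)^2·(-1)^0 = +1.
v=23: a=23^0·(≡20), b=23^-2·(≡5) mod 23; (20|23)=-1, (5|23)=-1; (−1)^{0·-2·11}·(-1)^-2·(-1)^0 = +1.
v=3: a=3^6·(≡2), b=3^12·(≡2) mod 3; (2|3)=-1, (2|3)=-1; (−1)^{6·12·1}·(-1)^12·(-1)^6 = +1.
v=37: a=37^1·(≡23), b=37^1·(≡21) mod 37; (23|37)=-1, (21|37)=+1; (−1)^{1·1·18}·(-1)^1·(+1)^1 = -1.
Ram(1073, -5365) = {5, 37}; no ℚ_5-point on the conic.

[5, 37]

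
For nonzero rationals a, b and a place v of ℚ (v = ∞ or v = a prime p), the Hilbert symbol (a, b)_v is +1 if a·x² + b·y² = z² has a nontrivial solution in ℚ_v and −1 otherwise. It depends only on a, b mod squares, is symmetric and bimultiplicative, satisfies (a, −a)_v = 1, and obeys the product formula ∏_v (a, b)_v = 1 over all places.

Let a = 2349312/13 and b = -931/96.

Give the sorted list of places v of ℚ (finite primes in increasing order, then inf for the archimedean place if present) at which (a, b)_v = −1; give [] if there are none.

Mod squares: a ≡ 119301, b ≡ -114. Check v ∈ {∞, 2, 3, 7, 13, 19, 23}.
v=23: a=23^1·(≡16), b=23^0·(≡3) mod 23; (16|23)=+1, (3|23)=+1; (−1)^{1·0·11}·(+1)^0·(+1)^1 = +1.
v=19: a=19^1·(≡7), b=19^1·(≡8) mod 19; (7|19)=+1, (8|19)=-1; (−1)^{1·1·9}·(+1)^1·(-1)^1 = +1.
v=2: v_2(a)=8, v_2(b)=-5; units ≡ 5, 7 (mod 8); ε·ε+αω+βω = 0·1+8·0+-5·1 ≡ 1  ⇒  (a,b)_2 = -1.
v=13: a=13^-1·(≡4), b=13^0·(≡1) mod 13; (4|13)=+1, (1|13)=+1; (−1)^{-1·0·6}·(+1)^0·(+1)^-1 = +1.
v=∞: 119301 > 0 and -114 < 0  ⇒  (a,b)_∞ = +1.
v=7: a=7^1·(≡6), b=7^2·(≡6) mod 7; (6|7)=-1, (6|7)=-1; (−1)^{1·2·3}·(-1)^2·(-1)^1 = -1.
v=3: a=3^1·(≡2), b=3^-1·(≡1) mod 3; (2|3)=-1, (1|3)=+1; (−1)^{1·-1·1}·(-1)^-1·(+1)^1 = +1.
(119301, -114 / ℚ) ramifies at {2, 7}: a division algebra.

[2, 7]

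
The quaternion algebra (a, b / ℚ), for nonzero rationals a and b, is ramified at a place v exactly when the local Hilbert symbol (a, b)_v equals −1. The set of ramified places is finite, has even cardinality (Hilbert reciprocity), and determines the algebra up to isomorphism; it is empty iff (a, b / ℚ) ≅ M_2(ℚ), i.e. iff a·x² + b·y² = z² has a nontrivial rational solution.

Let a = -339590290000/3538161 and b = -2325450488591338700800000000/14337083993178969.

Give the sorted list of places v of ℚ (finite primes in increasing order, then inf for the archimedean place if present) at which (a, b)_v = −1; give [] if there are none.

[2, 13, 41, inf]

Mod squares: a ≡ -1189, b ≡ -13. Check v ∈ {∞, 2, 3, 5, 11, 13, 19, 23, 29, 41}.
v=23: a=23^0·(≡7), b=23^-4·(≡5) mod 23; (7|23)=-1, (5|23)=-1; (−1)^{0·-4·11}·(-1)^-4·(-1)^0 = +1.
v=41: a=41^1·(≡34), b=41^2·(≡22) mod 41; (34|41)=-1, (22|41)=-1; (−1)^{1·2·20}·(-1)^2·(-1)^1 = -1.
v=29: a=29^1·(≡14), b=29^2·(≡5) mod 29; (14|29)=-1, (5|29)=+1; (−1)^{1·2·14}·(-1)^2·(+1)^1 = +1.
v=3: a=3^-4·(≡2), b=3^-2·(≡2) mod 3; (2|3)=-1, (2|3)=-1; (−1)^{-4·-2·1}·(-1)^-2·(-1)^-4 = +1.
v=2: v_2(a)=4, v_2(b)=26; units ≡ 3, 3 (mod 8); ε·ε+αω+βω = 1·1+4·1+26·1 ≡ 1  ⇒  (a,b)_2 = -1.
v=∞: -1189 < 0 and -13 < 0  ⇒  (a,b)_∞ = -1.
v=5: a=5^4·(≡1), b=5^8·(≡3) mod 5; (1|5)=+1, (3|5)=-1; (−1)^{4·8·2}·(+1)^8·(-1)^4 = +1.
v=19: a=19^-2·(≡12), b=19^-6·(≡4) mod 19; (12|19)=-1, (4|19)=+1; (−1)^{-2·-6·9}·(-1)^-6·(+1)^-2 = +1.
v=13: a=13^4·(≡7), b=13^7·(≡10) mod 13; (7|13)=-1, (10|13)=+1; (−1)^{4·7·6}·(-1)^7·(+1)^4 = -1.
v=11: a=11^-2·(≡2), b=11^-2·(≡9) mod 11; (2|11)=-1, (9|11)=+1; (−1)^{-2·-2·5}·(-1)^-2·(+1)^-2 = +1.
Ram(-1189, -13) = {2, 13, 41, ∞}; no ℚ_2-point on the conic.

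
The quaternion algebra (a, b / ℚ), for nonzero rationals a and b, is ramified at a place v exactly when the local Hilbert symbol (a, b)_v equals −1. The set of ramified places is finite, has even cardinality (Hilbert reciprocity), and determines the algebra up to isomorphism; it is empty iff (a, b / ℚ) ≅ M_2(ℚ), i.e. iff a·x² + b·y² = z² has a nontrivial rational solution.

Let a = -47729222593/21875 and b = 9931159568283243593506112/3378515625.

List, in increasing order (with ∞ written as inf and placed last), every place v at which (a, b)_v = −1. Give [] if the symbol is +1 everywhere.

[5, 17, 19, 37]

Mod squares: a ≡ -3380195, b ≡ 5957. Check v ∈ {∞, 2, 3, 5, 7, 13, 17, 19, 23, 31, 37}.
v=37: a=37^2·(≡31), b=37^3·(≡5) mod 37; (31|37)=-1, (5|37)=-1; (−1)^{2·3·18}·(-1)^3·(-1)^2 = -1.
v=13: a=13^1·(≡8), b=13^4·(≡12) mod 13; (8|13)=-1, (12|13)=+1; (−1)^{1·4·6}·(-1)^4·(+1)^1 = +1.
v=7: a=7^-1·(≡6), b=7^3·(≡2) mod 7; (6|7)=-1, (2|7)=+1; (−1)^{-1·3·3}·(-1)^3·(+1)^-1 = +1.
v=2: v_2(a)=0, v_2(b)=6; units ≡ 5, 5 (mod 8); ε·ε+αω+βω = 0·0+0·1+6·1 ≡ 0  ⇒  (a,b)_2 = +1.
v=5: a=5^-5·(≡1), b=5^-8·(≡3) mod 5; (1|5)=+1, (3|5)=-1; (−1)^{-5·-8·2}·(+1)^-8·(-1)^-5 = -1.
v=19: a=19^3·(≡11), b=19^6·(≡10) mod 19; (11|19)=+1, (10|19)=-1; (−1)^{3·6·9}·(+1)^6·(-1)^3 = -1.
v=3: a=3^0·(≡1), b=3^-2·(≡2) mod 3; (1|3)=+1, (2|3)=-1; (−1)^{0·-2·1}·(+1)^-2·(-1)^0 = +1.
v=23: a=23^1·(≡17), b=23^1·(≡12) mod 23; (17|23)=-1, (12|23)=+1; (−1)^{1·1·11}·(-1)^1·(+1)^1 = +1.
v=17: a=17^1·(≡10), b=17^2·(≡6) mod 17; (10|17)=-1, (6|17)=-1; (−1)^{1·2·8}·(-1)^2·(-1)^1 = -1.
v=31: a=31^0·(≡2), b=31^-2·(≡25) mod 31; (2|31)=+1, (25|31)=+1; (−1)^{0·-2·15}·(+1)^-2·(+1)^0 = +1.
v=∞: -3380195 < 0 and 5957 > 0  ⇒  (a,b)_∞ = +1.
(-3380195, 5957 / ℚ) ramifies at {5, 17, 19, 37}: a division algebra.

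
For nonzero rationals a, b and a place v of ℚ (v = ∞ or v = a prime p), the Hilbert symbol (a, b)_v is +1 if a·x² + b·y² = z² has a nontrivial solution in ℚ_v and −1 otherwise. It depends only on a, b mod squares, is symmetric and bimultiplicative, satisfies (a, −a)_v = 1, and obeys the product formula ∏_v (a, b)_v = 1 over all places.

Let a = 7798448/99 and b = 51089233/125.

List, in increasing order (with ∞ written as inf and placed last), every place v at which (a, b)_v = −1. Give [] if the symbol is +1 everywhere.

(a, b) ≡ (2233, 482885) mod (ℚ^×)²; places V = {2, 3, 5, 7, 11, 13, 17, 19, 23, 29, ∞}.
(a,b)_17: α=0, u≡10; β=1, v≡1 (mod 17); (10|17)=-1, (1|17)=+1; sign (−1)^0·-1^1·+1^0 = -1.
(a,b)_5: α=0, u≡2; β=-3, v≡3 (mod 5); (2|5)=-1, (3|5)=-1; sign (−1)^0·-1^-3·-1^0 = -1.
(a,b)_∞: sgn(2233)=+, sgn(482885)=+, so +1.
(a,b)_11: α=-1, u≡1; β=0, v≡2 (mod 11); (1|11)=+1, (2|11)=-1; sign (−1)^0·+1^0·-1^-1 = -1.
(a,b)_23: α=0, u≡13; β=3, v≡22 (mod 23); (13|23)=+1, (22|23)=-1; sign (−1)^0·+1^3·-1^0 = +1.
(a,b)_13: α=0, u≡1; β=1, v≡10 (mod 13); (1|13)=+1, (10|13)=+1; sign (−1)^0·+1^1·+1^0 = +1.
(a,b)_7: α=5, u≡2; β=0, v≡1 (mod 7); (2|7)=+1, (1|7)=+1; sign (−1)^0·+1^0·+1^5 = +1.
(a,b)_3: α=-2, u≡1; β=0, v≡2 (mod 3); (1|3)=+1, (2|3)=-1; sign (−1)^0·+1^0·-1^-2 = +1.
(a,b)_19: α=0, u≡3; β=1, v≡18 (mod 19); (3|19)=-1, (18|19)=-1; sign (−1)^0·-1^1·-1^0 = -1.
(a,b)_2: α=4, β=0; u≡1, v≡5 (mod 8); ε(u)ε(v)=0·0, αω(v)=4·1, βω(u)=0·0; sum ≡ 0  ⇒  +1.
(a,b)_29: α=1, u≡2; β=0, v≡28 (mod 29); (2|29)=-1, (28|29)=+1; sign (−1)^0·-1^0·+1^1 = +1.
|Ram(2233, 482885)| = 4, even; anisotropic at {5, 11, 17, 19}.

[5, 11, 17, 19]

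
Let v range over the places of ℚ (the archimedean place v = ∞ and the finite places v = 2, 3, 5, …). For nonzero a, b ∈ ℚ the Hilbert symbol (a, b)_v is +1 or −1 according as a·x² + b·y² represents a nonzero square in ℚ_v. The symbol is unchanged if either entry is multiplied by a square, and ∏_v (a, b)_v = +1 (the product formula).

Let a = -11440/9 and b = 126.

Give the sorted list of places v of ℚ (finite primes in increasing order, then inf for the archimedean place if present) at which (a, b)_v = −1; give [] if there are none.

[2, 7]

(a, b) ≡ (-715, 14) mod (ℚ^×)²; places V = {2, 3, 5, 7, 11, 13, ∞}.
(a,b)_∞: sgn(-715)=−, sgn(14)=+, so +1.
(a,b)_5: α=1, u≡3; β=0, v≡1 (mod 5); (3|5)=-1, (1|5)=+1; sign (−1)^0·-1^0·+1^1 = +1.
(a,b)_13: α=1, u≡12; β=0, v≡9 (mod 13); (12|13)=+1, (9|13)=+1; sign (−1)^0·+1^0·+1^1 = +1.
(a,b)_11: α=1, u≡3; β=0, v≡5 (mod 11); (3|11)=+1, (5|11)=+1; sign (−1)^0·+1^0·+1^1 = +1.
(a,b)_3: α=-2, u≡2; β=2, v≡2 (mod 3); (2|3)=-1, (2|3)=-1; sign (−1)^0·-1^2·-1^-2 = +1.
(a,b)_7: α=0, u≡6; β=1, v≡4 (mod 7); (6|7)=-1, (4|7)=+1; sign (−1)^0·-1^1·+1^0 = -1.
(a,b)_2: α=4, β=1; u≡5, v≡7 (mod 8); ε(u)ε(v)=0·1, αω(v)=4·0, βω(u)=1·1; sum ≡ 1  ⇒  -1.
Ram(-715, 14) = {2, 7}; no ℚ_2-point on the conic.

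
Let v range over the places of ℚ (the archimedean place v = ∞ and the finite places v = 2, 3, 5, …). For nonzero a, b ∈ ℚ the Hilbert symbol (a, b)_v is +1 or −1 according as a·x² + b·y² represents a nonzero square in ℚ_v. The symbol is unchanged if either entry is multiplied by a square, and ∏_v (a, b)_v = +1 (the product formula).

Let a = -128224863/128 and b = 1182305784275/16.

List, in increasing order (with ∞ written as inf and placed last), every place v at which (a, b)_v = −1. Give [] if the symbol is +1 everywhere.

[2, 11, 17, 29]

Mod squares: a ≡ -18734, b ≡ 11. Check v ∈ {∞, 2, 3, 5, 7, 11, 13, 17, 19, 29}.
v=3: a=3^4·(≡1), b=3^0·(≡2) mod 3; (1|3)=+1, (2|3)=-1; (−1)^{4·0·1}·(+1)^0·(-1)^4 = +1.
v=19: a=19^1·(≡2), b=19^2·(≡5) mod 19; (2|19)=-1, (5|19)=+1; (−1)^{1·2·9}·(-1)^2·(+1)^1 = +1.
v=29: a=29^1·(≡19), b=29^2·(≡19) mod 29; (19|29)=-1, (19|29)=-1; (−1)^{1·2·14}·(-1)^2·(-1)^1 = -1.
v=2: v_2(a)=-7, v_2(b)=-4; units ≡ 1, 3 (mod 8); ε·ε+αω+βω = 0·1+-7·1+-4·0 ≡ 1  ⇒  (a,b)_2 = -1.
v=∞: -18734 < 0 and 11 > 0  ⇒  (a,b)_∞ = +1.
v=13: a=13^2·(≡4), b=13^0·(≡6) mod 13; (4|13)=+1, (6|13)=-1; (−1)^{2·0·6}·(+1)^0·(-1)^2 = +1.
v=17: a=17^1·(≡12), b=17^2·(≡5) mod 17; (12|17)=-1, (5|17)=-1; (−1)^{1·2·8}·(-1)^2·(-1)^1 = -1.
v=11: a=11^0·(≡2), b=11^1·(≡9) mod 11; (2|11)=-1, (9|11)=+1; (−1)^{0·1·5}·(-1)^1·(+1)^0 = -1.
v=5: a=5^0·(≡4), b=5^2·(≡1) mod 5; (4|5)=+1, (1|5)=+1; (−1)^{0·2·2}·(+1)^2·(+1)^0 = +1.
v=7: a=7^0·(≡5), b=7^2·(≡1) mod 7; (5|7)=-1, (1|7)=+1; (−1)^{0·2·3}·(-1)^2·(+1)^0 = +1.
(-18734, 11 / ℚ) ramifies at {2, 11, 17, 29}: a division algebra.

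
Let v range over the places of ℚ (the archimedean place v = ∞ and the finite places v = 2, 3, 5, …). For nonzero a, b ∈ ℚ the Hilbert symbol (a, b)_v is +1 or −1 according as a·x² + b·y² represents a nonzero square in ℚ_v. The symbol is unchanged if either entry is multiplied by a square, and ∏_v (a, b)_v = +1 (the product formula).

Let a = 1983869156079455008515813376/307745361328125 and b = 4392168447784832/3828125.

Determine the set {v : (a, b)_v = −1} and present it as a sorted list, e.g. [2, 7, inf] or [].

Mod squares: a ≡ 51051, b ≡ 24310. Check v ∈ {∞, 2, 3, 5, 7, 11, 13, 17, 19, 37}.
v=37: a=37^4·(≡7), b=37^2·(≡9) mod 37; (7|37)=+1, (9|37)=+1; (−1)^{4·2·18}·(+1)^2·(+1)^4 = +1.
v=2: v_2(a)=12, v_2(b)=7; units ≡ 3, 3 (mod 8); ε·ε+αω+βω = 1·1+12·1+7·1 ≡ 0  ⇒  (a,b)_2 = +1.
v=∞: 51051 > 0 and 24310 > 0  ⇒  (a,b)_∞ = +1.
v=11: a=11^1·(≡2), b=11^1·(≡6) mod 11; (2|11)=-1, (6|11)=-1; (−1)^{1·1·5}·(-1)^1·(-1)^1 = -1.
v=13: a=13^9·(≡3), b=13^5·(≡8) mod 13; (3|13)=+1, (8|13)=-1; (−1)^{9·5·6}·(+1)^5·(-1)^9 = -1.
v=7: a=7^-5·(≡3), b=7^-2·(≡3) mod 7; (3|7)=-1, (3|7)=-1; (−1)^{-5·-2·3}·(-1)^-2·(-1)^-5 = -1.
v=17: a=17^1·(≡3), b=17^1·(≡9) mod 17; (3|17)=-1, (9|17)=+1; (−1)^{1·1·8}·(-1)^1·(+1)^1 = -1.
v=5: a=5^-14·(≡1), b=5^-7·(≡3) mod 5; (1|5)=+1, (3|5)=-1; (−1)^{-14·-7·2}·(+1)^-7·(-1)^-14 = +1.
v=3: a=3^-1·(≡1), b=3^0·(≡1) mod 3; (1|3)=+1, (1|3)=+1; (−1)^{-1·0·1}·(+1)^0·(+1)^-1 = +1.
v=19: a=19^4·(≡17), b=19^2·(≡4) mod 19; (17|19)=+1, (4|19)=+1; (−1)^{4·2·9}·(+1)^2·(+1)^4 = +1.
|Ram(51051, 24310)| = 4, even; anisotropic at {7, 11, 13, 17}.

[7, 11, 13, 17]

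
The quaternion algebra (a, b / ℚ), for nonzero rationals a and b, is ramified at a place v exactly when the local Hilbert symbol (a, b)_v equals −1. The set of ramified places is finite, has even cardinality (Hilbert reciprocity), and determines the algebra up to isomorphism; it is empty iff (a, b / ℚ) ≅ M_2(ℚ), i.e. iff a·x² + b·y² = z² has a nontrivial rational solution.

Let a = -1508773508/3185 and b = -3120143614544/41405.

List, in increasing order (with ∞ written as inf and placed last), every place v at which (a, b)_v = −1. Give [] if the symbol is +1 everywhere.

[2, 43, 47, inf]

Mod squares: a ≡ -30745, b ≡ -10105. Check v ∈ {∞, 2, 5, 7, 11, 13, 19, 43, 47}.
v=47: a=47^2·(≡5), b=47^3·(≡35) mod 47; (5|47)=-1, (35|47)=-1; (−1)^{2·3·23}·(-1)^3·(-1)^2 = -1.
v=5: a=5^-1·(≡1), b=5^-1·(≡1) mod 5; (1|5)=+1, (1|5)=+1; (−1)^{-1·-1·2}·(+1)^-1·(+1)^-1 = +1.
v=19: a=19^2·(≡16), b=19^2·(≡8) mod 19; (16|19)=+1, (8|19)=-1; (−1)^{2·2·9}·(+1)^2·(-1)^2 = +1.
v=2: v_2(a)=2, v_2(b)=4; units ≡ 7, 7 (mod 8); ε·ε+αω+βω = 1·1+2·0+4·0 ≡ 1  ⇒  (a,b)_2 = -1.
v=43: a=43^1·(≡24), b=43^1·(≡14) mod 43; (24|43)=+1, (14|43)=+1; (−1)^{1·1·21}·(+1)^1·(+1)^1 = -1.
v=7: a=7^-2·(≡5), b=7^-2·(≡6) mod 7; (5|7)=-1, (6|7)=-1; (−1)^{-2·-2·3}·(-1)^-2·(-1)^-2 = +1.
v=∞: -30745 < 0 and -10105 < 0  ⇒  (a,b)_∞ = -1.
v=11: a=11^1·(≡10), b=11^2·(≡5) mod 11; (10|11)=-1, (5|11)=+1; (−1)^{1·2·5}·(-1)^2·(+1)^1 = +1.
v=13: a=13^-1·(≡4), b=13^-2·(≡4) mod 13; (4|13)=+1, (4|13)=+1; (−1)^{-1·-2·6}·(+1)^-2·(+1)^-1 = +1.
Ram(-30745, -10105) = {2, 43, 47, ∞}; no ℚ_2-point on the conic.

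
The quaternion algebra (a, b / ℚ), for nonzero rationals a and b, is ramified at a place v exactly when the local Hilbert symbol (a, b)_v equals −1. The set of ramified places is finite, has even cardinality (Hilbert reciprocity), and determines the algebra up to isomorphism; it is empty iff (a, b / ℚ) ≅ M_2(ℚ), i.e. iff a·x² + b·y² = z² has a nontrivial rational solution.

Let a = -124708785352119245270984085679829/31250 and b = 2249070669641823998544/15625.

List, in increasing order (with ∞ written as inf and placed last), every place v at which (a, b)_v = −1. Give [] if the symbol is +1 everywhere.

[2, 19, 37, 43]

(a, b) ≡ (-48298, 1239389) mod (ℚ^×)²; places V = {2, 3, 5, 7, 19, 31, 37, 41, 43, ∞}.
(a,b)_37: α=2, u≡32; β=1, v≡4 (mod 37); (32|37)=-1, (4|37)=+1; sign (−1)^0·-1^1·+1^2 = -1.
(a,b)_7: α=8, u≡1; β=4, v≡4 (mod 7); (1|7)=+1, (4|7)=+1; sign (−1)^0·+1^4·+1^8 = +1.
(a,b)_3: α=0, u≡2; β=4, v≡2 (mod 3); (2|3)=-1, (2|3)=-1; sign (−1)^0·-1^4·-1^0 = +1.
(a,b)_41: α=5, u≡34; β=3, v≡19 (mod 41); (34|41)=-1, (19|41)=-1; sign (−1)^0·-1^3·-1^5 = +1.
(a,b)_31: α=3, u≡27; β=2, v≡25 (mod 31); (27|31)=-1, (25|31)=+1; sign (−1)^0·-1^2·+1^3 = +1.
(a,b)_5: α=-6, u≡3; β=-6, v≡4 (mod 5); (3|5)=-1, (4|5)=+1; sign (−1)^0·-1^-6·+1^-6 = +1.
(a,b)_2: α=-1, β=4; u≡3, v≡5 (mod 8); ε(u)ε(v)=1·0, αω(v)=-1·1, βω(u)=4·1; sum ≡ 1  ⇒  -1.
(a,b)_∞: sgn(-48298)=−, sgn(1239389)=+, so +1.
(a,b)_43: α=2, u≡18; β=1, v≡1 (mod 43); (18|43)=-1, (1|43)=+1; sign (−1)^0·-1^1·+1^2 = -1.
(a,b)_19: α=5, u≡11; β=3, v≡7 (mod 19); (11|19)=+1, (7|19)=+1; sign (−1)^1·+1^3·+1^5 = -1.
(-48298, 1239389 / ℚ) ramifies at {2, 19, 37, 43}: a division algebra.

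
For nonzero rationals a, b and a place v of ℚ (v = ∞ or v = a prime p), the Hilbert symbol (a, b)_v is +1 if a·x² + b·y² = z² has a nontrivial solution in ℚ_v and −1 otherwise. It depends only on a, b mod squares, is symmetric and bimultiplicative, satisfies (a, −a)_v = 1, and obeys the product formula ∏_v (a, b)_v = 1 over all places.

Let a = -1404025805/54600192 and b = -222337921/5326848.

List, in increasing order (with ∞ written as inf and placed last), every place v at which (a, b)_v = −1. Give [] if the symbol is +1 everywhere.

(a, b) ≡ (-708890, -2) mod (ℚ^×)²; places V = {2, 3, 5, 7, 13, 17, 19, 31, 37, 41, ∞}.
(a,b)_37: α=0, u≡25; β=2, v≡18 (mod 37); (25|37)=+1, (18|37)=-1; sign (−1)^0·+1^2·-1^0 = +1.
(a,b)_5: α=1, u≡2; β=0, v≡3 (mod 5); (2|5)=-1, (3|5)=-1; sign (−1)^0·-1^0·-1^1 = -1.
(a,b)_13: α=3, u≡8; β=2, v≡8 (mod 13); (8|13)=-1, (8|13)=-1; sign (−1)^0·-1^2·-1^3 = -1.
(a,b)_2: α=-9, β=-11; u≡3, v≡7 (mod 8); ε(u)ε(v)=1·1, αω(v)=-9·0, βω(u)=-11·1; sum ≡ 0  ⇒  +1.
(a,b)_3: α=-2, u≡1; β=-2, v≡1 (mod 3); (1|3)=+1, (1|3)=+1; sign (−1)^0·+1^-2·+1^-2 = +1.
(a,b)_41: α=-1, u≡22; β=0, v≡40 (mod 41); (22|41)=-1, (40|41)=+1; sign (−1)^0·-1^0·+1^-1 = +1.
(a,b)_17: α=-2, u≡14; β=-2, v≡16 (mod 17); (14|17)=-1, (16|17)=+1; sign (−1)^0·-1^-2·+1^-2 = +1.
(a,b)_7: α=1, u≡5; β=0, v≡3 (mod 7); (5|7)=-1, (3|7)=-1; sign (−1)^0·-1^0·-1^1 = -1.
(a,b)_31: α=2, u≡19; β=2, v≡22 (mod 31); (19|31)=+1, (22|31)=-1; sign (−1)^0·+1^2·-1^2 = +1.
(a,b)_19: α=1, u≡9; β=0, v≡17 (mod 19); (9|19)=+1, (17|19)=+1; sign (−1)^0·+1^0·+1^1 = +1.
(a,b)_∞: sgn(-708890)=−, sgn(-2)=−, so -1.
Ram(-708890, -2) = {5, 7, 13, ∞}; no ℚ_5-point on the conic.

[5, 7, 13, inf]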